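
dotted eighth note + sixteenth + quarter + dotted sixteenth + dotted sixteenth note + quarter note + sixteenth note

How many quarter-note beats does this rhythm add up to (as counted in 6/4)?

4

One quarter-note beat = 8 thirty-second notes.
Convert each value to thirty-second notes: dotted eighth note = 6; sixteenth = 2; quarter = 8; dotted sixteenth = 3; dotted sixteenth note = 3; quarter note = 8; sixteenth note = 2.
Altogether 6 + 2 + 8 + 3 + 3 + 8 + 2 = 32.
32 ÷ 8 = 4 beats.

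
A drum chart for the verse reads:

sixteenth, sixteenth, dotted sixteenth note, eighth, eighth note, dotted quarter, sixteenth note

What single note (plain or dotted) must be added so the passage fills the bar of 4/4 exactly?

dotted sixteenth note

The bar of 4/4 = 32 thirty-second notes.
Each duration in thirty-second notes: sixteenth = 2; sixteenth = 2; dotted sixteenth note = 3; eighth = 4; eighth note = 4; dotted quarter = 12; sixteenth note = 2.
Adding: 2 + 2 + 3 + 4 + 4 + 12 + 2 = 29.
Remaining: 32 − 29 = 3 thirty-second notes, which is a dotted sixteenth note.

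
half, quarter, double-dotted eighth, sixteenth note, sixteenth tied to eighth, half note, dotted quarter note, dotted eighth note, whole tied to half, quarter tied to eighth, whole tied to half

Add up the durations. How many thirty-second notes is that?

181

Working in thirty-second notes: half = 16; quarter = 8; double-dotted eighth = 7; sixteenth note = 2; sixteenth tied to eighth (sixteenth + eighth) = 6; half note = 16; dotted quarter note = 12; dotted eighth note = 6; whole tied to half (whole + half) = 48; quarter tied to eighth (quarter + eighth) = 12; whole tied to half (whole + half) = 48.
Altogether 16 + 8 + 7 + 2 + 6 + 16 + 12 + 6 + 48 + 12 + 48 = 181 thirty-second notes.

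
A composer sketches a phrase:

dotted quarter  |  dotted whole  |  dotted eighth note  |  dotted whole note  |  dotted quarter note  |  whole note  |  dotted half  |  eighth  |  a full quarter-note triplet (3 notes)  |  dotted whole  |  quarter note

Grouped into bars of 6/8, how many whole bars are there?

10

One bar of 6/8 = 12 sixteenth notes.
In sixteenth notes: dotted quarter = 6; dotted whole = 24; dotted eighth note = 3; dotted whole note = 24; dotted quarter note = 6; whole note = 16; dotted half = 12; eighth = 2; a full quarter-note triplet (3 notes) (three triplet quarters span one half) = 8; dotted whole = 24; quarter note = 4.
Sum: 6 + 24 + 3 + 24 + 6 + 16 + 12 + 2 + 8 + 24 + 4 = 129.
129 ÷ 12 = 10 complete bars with 9 left over.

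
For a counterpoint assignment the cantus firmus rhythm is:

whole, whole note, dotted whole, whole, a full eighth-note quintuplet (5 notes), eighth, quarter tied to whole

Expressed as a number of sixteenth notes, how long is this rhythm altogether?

Each duration in sixteenth notes: whole = 16; whole note = 16; dotted whole = 24; whole = 16; a full eighth-note quintuplet (5 notes) (five quintuplet eighths span one half) = 8; eighth = 2; quarter tied to whole (quarter + whole) = 20.
Total: 16 + 16 + 24 + 16 + 8 + 2 + 20 = 102 sixteenth notes.

102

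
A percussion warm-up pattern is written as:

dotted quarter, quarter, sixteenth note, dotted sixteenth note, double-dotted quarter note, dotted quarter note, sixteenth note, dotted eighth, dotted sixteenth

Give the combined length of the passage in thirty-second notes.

62

Each duration in thirty-second notes: dotted quarter = 12; quarter = 8; sixteenth note = 2; dotted sixteenth note = 3; double-dotted quarter note = 14; dotted quarter note = 12; sixteenth note = 2; dotted eighth = 6; dotted sixteenth = 3.
Altogether 12 + 8 + 2 + 3 + 14 + 12 + 2 + 6 + 3 = 62 thirty-second notes.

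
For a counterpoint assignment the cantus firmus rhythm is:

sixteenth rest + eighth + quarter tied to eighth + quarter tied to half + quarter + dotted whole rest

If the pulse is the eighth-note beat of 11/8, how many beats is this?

One eighth-note beat = 2 sixteenth notes.
Working in sixteenth notes: sixteenth rest = 1; eighth = 2; quarter tied to eighth (quarter + eighth) = 6; quarter tied to half (quarter + half) = 12; quarter = 4; dotted whole rest = 24.
Total: 1 + 2 + 6 + 12 + 4 + 24 = 49.
49 ÷ 2 = 24.5 beats.

24.5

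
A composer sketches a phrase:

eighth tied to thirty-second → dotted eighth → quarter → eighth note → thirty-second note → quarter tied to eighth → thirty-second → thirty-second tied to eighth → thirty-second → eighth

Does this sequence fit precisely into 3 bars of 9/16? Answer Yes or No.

No

One bar of 9/16 = 18 thirty-second notes, so 3 bars = 54.
Each duration in thirty-second notes: eighth tied to thirty-second (eighth + thirty-second) = 5; dotted eighth = 6; quarter = 8; eighth note = 4; thirty-second note = 1; quarter tied to eighth (quarter + eighth) = 12; thirty-second = 1; thirty-second tied to eighth (thirty-second + eighth) = 5; thirty-second = 1; eighth = 4.
Total: 5 + 6 + 8 + 4 + 1 + 12 + 1 + 5 + 1 + 4 = 47.
47 falls short of 54, so the answer is No.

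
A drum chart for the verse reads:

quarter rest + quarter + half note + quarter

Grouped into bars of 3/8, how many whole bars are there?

One bar of 3/8 = 3 eighth notes.
Working in eighth notes: quarter rest = 2; quarter = 2; half note = 4; quarter = 2.
Altogether 2 + 2 + 4 + 2 = 10.
10 ÷ 3 = 3 complete bars with 1 left over.

3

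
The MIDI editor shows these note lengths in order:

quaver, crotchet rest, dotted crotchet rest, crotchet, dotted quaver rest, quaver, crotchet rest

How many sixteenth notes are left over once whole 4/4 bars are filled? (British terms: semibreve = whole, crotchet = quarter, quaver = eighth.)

9

One bar of 4/4 = 16 sixteenth notes.
Express everything in sixteenth notes: quaver = 2; crotchet rest = 4; dotted crotchet rest = 6; crotchet = 4; dotted quaver rest = 3; quaver = 2; crotchet rest = 4.
Altogether 2 + 4 + 6 + 4 + 3 + 2 + 4 = 25.
25 ÷ 16 = 1 complete bar with 9 sixteenth notes remaining.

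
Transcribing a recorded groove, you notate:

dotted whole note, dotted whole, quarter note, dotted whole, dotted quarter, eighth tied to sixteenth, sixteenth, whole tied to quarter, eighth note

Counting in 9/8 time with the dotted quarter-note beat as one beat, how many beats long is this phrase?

One dotted quarter-note beat = 6 sixteenth notes.
In sixteenth notes: dotted whole note = 24; dotted whole = 24; quarter note = 4; dotted whole = 24; dotted quarter = 6; eighth tied to sixteenth (eighth + sixteenth) = 3; sixteenth = 1; whole tied to quarter (whole + quarter) = 20; eighth note = 2.
Sum: 24 + 24 + 4 + 24 + 6 + 3 + 1 + 20 + 2 = 108.
108 ÷ 6 = 18 beats.

18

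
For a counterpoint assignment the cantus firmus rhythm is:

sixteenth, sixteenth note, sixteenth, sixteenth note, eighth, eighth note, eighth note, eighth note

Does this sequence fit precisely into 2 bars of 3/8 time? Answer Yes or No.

One bar of 3/8 = 6 sixteenth notes, so 2 bars = 12.
Convert each value to sixteenth notes: sixteenth = 1; sixteenth note = 1; sixteenth = 1; sixteenth note = 1; eighth = 2; eighth note = 2; eighth note = 2; eighth note = 2.
Total: 1 + 1 + 1 + 1 + 2 + 2 + 2 + 2 = 12.
12 equals 12, so the answer is Yes.

Yes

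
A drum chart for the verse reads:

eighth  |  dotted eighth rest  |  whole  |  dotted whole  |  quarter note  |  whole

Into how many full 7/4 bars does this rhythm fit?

2

One bar of 7/4 = 28 sixteenth notes.
In sixteenth notes: eighth = 2; dotted eighth rest = 3; whole = 16; dotted whole = 24; quarter note = 4; whole = 16.
Adding: 2 + 3 + 16 + 24 + 4 + 16 = 65.
65 ÷ 28 = 2 complete bars with 9 left over.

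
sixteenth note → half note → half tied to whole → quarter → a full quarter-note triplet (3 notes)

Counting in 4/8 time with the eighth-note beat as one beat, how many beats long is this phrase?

22.5

One eighth-note beat = 2 sixteenth notes.
Express everything in sixteenth notes: sixteenth note = 1; half note = 8; half tied to whole (half + whole) = 24; quarter = 4; a full quarter-note triplet (3 notes) (three triplet quarters span one half) = 8.
Sum: 1 + 8 + 24 + 4 + 8 = 45.
45 ÷ 2 = 22.5 beats.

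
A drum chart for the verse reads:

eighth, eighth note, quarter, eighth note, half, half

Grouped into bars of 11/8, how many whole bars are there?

1

One bar of 11/8 = 11 eighth notes.
Convert each value to eighth notes: eighth = 1; eighth note = 1; quarter = 2; eighth note = 1; half = 4; half = 4.
Total: 1 + 1 + 2 + 1 + 4 + 4 = 13.
13 ÷ 11 = 1 complete bar with 2 left over.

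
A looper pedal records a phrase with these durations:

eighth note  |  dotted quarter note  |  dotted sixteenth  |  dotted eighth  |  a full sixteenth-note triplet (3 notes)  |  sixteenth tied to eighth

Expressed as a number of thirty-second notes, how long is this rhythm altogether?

35

Express everything in thirty-second notes: eighth note = 4; dotted quarter note = 12; dotted sixteenth = 3; dotted eighth = 6; a full sixteenth-note triplet (3 notes) (three triplet sixteenths span one eighth) = 4; sixteenth tied to eighth (sixteenth + eighth) = 6.
Sum: 4 + 12 + 3 + 6 + 4 + 6 = 35 thirty-second notes.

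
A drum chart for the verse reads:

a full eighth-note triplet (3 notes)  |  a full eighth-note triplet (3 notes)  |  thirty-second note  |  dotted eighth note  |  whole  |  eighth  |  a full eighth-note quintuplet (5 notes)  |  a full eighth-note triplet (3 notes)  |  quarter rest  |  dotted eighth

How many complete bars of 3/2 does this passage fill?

One bar of 3/2 = 48 thirty-second notes.
Working in thirty-second notes: a full eighth-note triplet (3 notes) (three triplet eighths span one quarter) = 8; a full eighth-note triplet (3 notes) (three triplet eighths span one quarter) = 8; thirty-second note = 1; dotted eighth note = 6; whole = 32; eighth = 4; a full eighth-note quintuplet (5 notes) (five quintuplet eighths span one half) = 16; a full eighth-note triplet (3 notes) (three triplet eighths span one quarter) = 8; quarter rest = 8; dotted eighth = 6.
Altogether 8 + 8 + 1 + 6 + 32 + 4 + 16 + 8 + 8 + 6 = 97.
97 ÷ 48 = 2 complete bars with 1 left over.

2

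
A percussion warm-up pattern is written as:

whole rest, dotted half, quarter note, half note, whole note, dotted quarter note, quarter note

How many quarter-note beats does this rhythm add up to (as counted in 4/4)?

16.5

One quarter-note beat = 2 eighth notes.
Express everything in eighth notes: whole rest = 8; dotted half = 6; quarter note = 2; half note = 4; whole note = 8; dotted quarter note = 3; quarter note = 2.
Adding: 8 + 6 + 2 + 4 + 8 + 3 + 2 = 33.
33 ÷ 2 = 16.5 beats.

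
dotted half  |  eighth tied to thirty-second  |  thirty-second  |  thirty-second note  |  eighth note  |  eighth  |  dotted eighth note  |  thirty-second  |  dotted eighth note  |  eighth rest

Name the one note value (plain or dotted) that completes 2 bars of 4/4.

2 bars of 4/4 = 64 thirty-second notes.
Each duration in thirty-second notes: dotted half = 24; eighth tied to thirty-second (eighth + thirty-second) = 5; thirty-second = 1; thirty-second note = 1; eighth note = 4; eighth = 4; dotted eighth note = 6; thirty-second = 1; dotted eighth note = 6; eighth rest = 4.
Adding: 24 + 5 + 1 + 1 + 4 + 4 + 6 + 1 + 6 + 4 = 56.
Remaining: 64 − 56 = 8 thirty-second notes, which is a quarter note.

quarter note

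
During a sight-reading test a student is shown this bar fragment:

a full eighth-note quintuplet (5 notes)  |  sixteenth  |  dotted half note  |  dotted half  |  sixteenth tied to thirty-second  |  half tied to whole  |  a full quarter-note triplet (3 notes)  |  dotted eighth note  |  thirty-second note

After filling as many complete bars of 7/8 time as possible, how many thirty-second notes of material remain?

0

One bar of 7/8 = 28 thirty-second notes.
Express everything in thirty-second notes: a full eighth-note quintuplet (5 notes) (five quintuplet eighths span one half) = 16; sixteenth = 2; dotted half note = 24; dotted half = 24; sixteenth tied to thirty-second (sixteenth + thirty-second) = 3; half tied to whole (half + whole) = 48; a full quarter-note triplet (3 notes) (three triplet quarters span one half) = 16; dotted eighth note = 6; thirty-second note = 1.
Adding: 16 + 2 + 24 + 24 + 3 + 48 + 16 + 6 + 1 = 140.
140 ÷ 28 = 5 complete bars with 0 thirty-second notes remaining.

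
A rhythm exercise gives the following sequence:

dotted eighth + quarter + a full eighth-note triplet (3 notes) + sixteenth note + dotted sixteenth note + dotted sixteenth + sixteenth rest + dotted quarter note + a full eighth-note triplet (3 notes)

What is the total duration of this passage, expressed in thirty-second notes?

Working in thirty-second notes: dotted eighth = 6; quarter = 8; a full eighth-note triplet (3 notes) (three triplet eighths span one quarter) = 8; sixteenth note = 2; dotted sixteenth note = 3; dotted sixteenth = 3; sixteenth rest = 2; dotted quarter note = 12; a full eighth-note triplet (3 notes) (three triplet eighths span one quarter) = 8.
Total: 6 + 8 + 8 + 2 + 3 + 3 + 2 + 12 + 8 = 52 thirty-second notes.

52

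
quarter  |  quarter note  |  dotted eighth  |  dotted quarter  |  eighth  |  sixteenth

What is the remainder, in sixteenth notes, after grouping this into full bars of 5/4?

One bar of 5/4 = 20 sixteenth notes.
In sixteenth notes: quarter = 4; quarter note = 4; dotted eighth = 3; dotted quarter = 6; eighth = 2; sixteenth = 1.
Total: 4 + 4 + 3 + 6 + 2 + 1 = 20.
20 ÷ 20 = 1 complete bar with 0 sixteenth notes remaining.

0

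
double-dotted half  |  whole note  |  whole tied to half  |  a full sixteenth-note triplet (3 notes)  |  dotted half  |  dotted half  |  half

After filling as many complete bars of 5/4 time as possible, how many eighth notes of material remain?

One bar of 5/4 = 10 eighth notes.
Working in eighth notes: double-dotted half = 7; whole note = 8; whole tied to half (whole + half) = 12; a full sixteenth-note triplet (3 notes) (three triplet sixteenths span one eighth) = 1; dotted half = 6; dotted half = 6; half = 4.
Altogether 7 + 8 + 12 + 1 + 6 + 6 + 4 = 44.
44 ÷ 10 = 4 complete bars with 4 eighth notes remaining.

4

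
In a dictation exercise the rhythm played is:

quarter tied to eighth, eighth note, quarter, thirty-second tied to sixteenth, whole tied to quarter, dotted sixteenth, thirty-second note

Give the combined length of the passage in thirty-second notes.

Working in thirty-second notes: quarter tied to eighth (quarter + eighth) = 12; eighth note = 4; quarter = 8; thirty-second tied to sixteenth (thirty-second + sixteenth) = 3; whole tied to quarter (whole + quarter) = 40; dotted sixteenth = 3; thirty-second note = 1.
Adding: 12 + 4 + 8 + 3 + 40 + 3 + 1 = 71 thirty-second notes.

71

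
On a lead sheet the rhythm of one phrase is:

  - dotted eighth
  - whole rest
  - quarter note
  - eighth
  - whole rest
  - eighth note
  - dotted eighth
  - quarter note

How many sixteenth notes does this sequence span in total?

50

Express everything in sixteenth notes: dotted eighth = 3; whole rest = 16; quarter note = 4; eighth = 2; whole rest = 16; eighth note = 2; dotted eighth = 3; quarter note = 4.
Sum: 3 + 16 + 4 + 2 + 16 + 2 + 3 + 4 = 50 sixteenth notes.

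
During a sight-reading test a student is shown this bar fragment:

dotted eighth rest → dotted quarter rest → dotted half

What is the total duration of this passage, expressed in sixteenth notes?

Convert each value to sixteenth notes: dotted eighth rest = 3; dotted quarter rest = 6; dotted half = 12.
Total: 3 + 6 + 12 = 21 sixteenth notes.

21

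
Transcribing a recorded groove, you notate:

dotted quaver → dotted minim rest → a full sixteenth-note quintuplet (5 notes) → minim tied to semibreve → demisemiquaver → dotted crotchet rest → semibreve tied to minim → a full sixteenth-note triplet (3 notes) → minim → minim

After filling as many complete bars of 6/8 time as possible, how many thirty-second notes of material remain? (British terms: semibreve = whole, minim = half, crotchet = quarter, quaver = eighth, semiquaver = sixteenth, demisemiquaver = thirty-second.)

One bar of 6/8 = 24 thirty-second notes.
In thirty-second notes: dotted quaver = 6; dotted minim rest = 24; a full sixteenth-note quintuplet (5 notes) (five quintuplet sixteenths span one quarter) = 8; minim tied to semibreve (minim + semibreve) = 48; demisemiquaver = 1; dotted crotchet rest = 12; semibreve tied to minim (semibreve + minim) = 48; a full sixteenth-note triplet (3 notes) (three triplet sixteenths span one eighth) = 4; minim = 16; minim = 16.
Sum: 6 + 24 + 8 + 48 + 1 + 12 + 48 + 4 + 16 + 16 = 183.
183 ÷ 24 = 7 complete bars with 15 thirty-second notes remaining.

15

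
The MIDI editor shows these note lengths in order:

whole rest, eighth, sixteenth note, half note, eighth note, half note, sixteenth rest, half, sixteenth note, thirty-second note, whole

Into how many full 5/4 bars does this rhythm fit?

One bar of 5/4 = 40 thirty-second notes.
Convert each value to thirty-second notes: whole rest = 32; eighth = 4; sixteenth note = 2; half note = 16; eighth note = 4; half note = 16; sixteenth rest = 2; half = 16; sixteenth note = 2; thirty-second note = 1; whole = 32.
Altogether 32 + 4 + 2 + 16 + 4 + 16 + 2 + 16 + 2 + 1 + 32 = 127.
127 ÷ 40 = 3 complete bars with 7 left over.

3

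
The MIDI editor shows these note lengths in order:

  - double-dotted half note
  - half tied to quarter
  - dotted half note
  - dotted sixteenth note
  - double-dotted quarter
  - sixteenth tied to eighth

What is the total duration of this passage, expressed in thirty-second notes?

99

In thirty-second notes: double-dotted half note = 28; half tied to quarter (half + quarter) = 24; dotted half note = 24; dotted sixteenth note = 3; double-dotted quarter = 14; sixteenth tied to eighth (sixteenth + eighth) = 6.
Total: 28 + 24 + 24 + 3 + 14 + 6 = 99 thirty-second notes.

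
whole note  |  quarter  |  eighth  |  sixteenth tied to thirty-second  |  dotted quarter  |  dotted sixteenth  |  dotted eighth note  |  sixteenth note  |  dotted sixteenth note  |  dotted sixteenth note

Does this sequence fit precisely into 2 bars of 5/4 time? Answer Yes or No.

No

One bar of 5/4 = 40 thirty-second notes, so 2 bars = 80.
Express everything in thirty-second notes: whole note = 32; quarter = 8; eighth = 4; sixteenth tied to thirty-second (sixteenth + thirty-second) = 3; dotted quarter = 12; dotted sixteenth = 3; dotted eighth note = 6; sixteenth note = 2; dotted sixteenth note = 3; dotted sixteenth note = 3.
Altogether 32 + 8 + 4 + 3 + 12 + 3 + 6 + 2 + 3 + 3 = 76.
76 falls short of 80, so the answer is No.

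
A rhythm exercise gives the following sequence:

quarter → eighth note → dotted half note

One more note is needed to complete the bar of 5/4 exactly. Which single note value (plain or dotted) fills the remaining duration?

eighth note

The bar of 5/4 = 10 eighth notes.
Working in eighth notes: quarter = 2; eighth note = 1; dotted half note = 6.
Sum: 2 + 1 + 6 = 9.
Remaining: 10 − 9 = 1 eighth note, which is a eighth note.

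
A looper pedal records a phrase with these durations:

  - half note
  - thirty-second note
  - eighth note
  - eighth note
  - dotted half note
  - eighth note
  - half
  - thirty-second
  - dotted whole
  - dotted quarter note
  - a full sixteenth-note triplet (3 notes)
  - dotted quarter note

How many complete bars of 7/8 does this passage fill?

One bar of 7/8 = 28 thirty-second notes.
Working in thirty-second notes: half note = 16; thirty-second note = 1; eighth note = 4; eighth note = 4; dotted half note = 24; eighth note = 4; half = 16; thirty-second = 1; dotted whole = 48; dotted quarter note = 12; a full sixteenth-note triplet (3 notes) (three triplet sixteenths span one eighth) = 4; dotted quarter note = 12.
Altogether 16 + 1 + 4 + 4 + 24 + 4 + 16 + 1 + 48 + 12 + 4 + 12 = 146.
146 ÷ 28 = 5 complete bars with 6 left over.

5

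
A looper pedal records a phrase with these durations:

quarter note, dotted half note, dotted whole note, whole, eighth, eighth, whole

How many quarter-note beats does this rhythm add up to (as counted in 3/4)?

19

One quarter-note beat = 2 eighth notes.
Each duration in eighth notes: quarter note = 2; dotted half note = 6; dotted whole note = 12; whole = 8; eighth = 1; eighth = 1; whole = 8.
Adding: 2 + 6 + 12 + 8 + 1 + 1 + 8 = 38.
38 ÷ 2 = 19 beats.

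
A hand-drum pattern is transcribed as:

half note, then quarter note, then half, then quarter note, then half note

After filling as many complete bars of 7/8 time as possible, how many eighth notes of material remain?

2

One bar of 7/8 = 7 eighth notes.
Express everything in eighth notes: half note = 4; quarter note = 2; half = 4; quarter note = 2; half note = 4.
Altogether 4 + 2 + 4 + 2 + 4 = 16.
16 ÷ 7 = 2 complete bars with 2 eighth notes remaining.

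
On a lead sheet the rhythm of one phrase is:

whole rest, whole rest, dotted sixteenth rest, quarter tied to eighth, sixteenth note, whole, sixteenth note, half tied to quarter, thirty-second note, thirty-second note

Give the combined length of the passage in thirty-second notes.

141

Working in thirty-second notes: whole rest = 32; whole rest = 32; dotted sixteenth rest = 3; quarter tied to eighth (quarter + eighth) = 12; sixteenth note = 2; whole = 32; sixteenth note = 2; half tied to quarter (half + quarter) = 24; thirty-second note = 1; thirty-second note = 1.
Sum: 32 + 32 + 3 + 12 + 2 + 32 + 2 + 24 + 1 + 1 = 141 thirty-second notes.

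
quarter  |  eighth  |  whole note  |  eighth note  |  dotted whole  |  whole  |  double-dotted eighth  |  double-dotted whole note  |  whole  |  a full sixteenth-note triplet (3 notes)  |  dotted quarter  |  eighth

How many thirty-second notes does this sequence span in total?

In thirty-second notes: quarter = 8; eighth = 4; whole note = 32; eighth note = 4; dotted whole = 48; whole = 32; double-dotted eighth = 7; double-dotted whole note = 56; whole = 32; a full sixteenth-note triplet (3 notes) (three triplet sixteenths span one eighth) = 4; dotted quarter = 12; eighth = 4.
Sum: 8 + 4 + 32 + 4 + 48 + 32 + 7 + 56 + 32 + 4 + 12 + 4 = 243 thirty-second notes.

243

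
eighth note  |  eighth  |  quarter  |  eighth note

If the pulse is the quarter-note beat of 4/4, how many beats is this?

2.5

One quarter-note beat = 2 eighth notes.
Convert each value to eighth notes: eighth note = 1; eighth = 1; quarter = 2; eighth note = 1.
Adding: 1 + 1 + 2 + 1 = 5.
5 ÷ 2 = 2.5 beats.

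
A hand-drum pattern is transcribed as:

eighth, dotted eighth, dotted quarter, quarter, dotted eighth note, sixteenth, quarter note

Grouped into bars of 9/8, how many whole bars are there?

One bar of 9/8 = 18 sixteenth notes.
Each duration in sixteenth notes: eighth = 2; dotted eighth = 3; dotted quarter = 6; quarter = 4; dotted eighth note = 3; sixteenth = 1; quarter note = 4.
Adding: 2 + 3 + 6 + 4 + 3 + 1 + 4 = 23.
23 ÷ 18 = 1 complete bar with 5 left over.

1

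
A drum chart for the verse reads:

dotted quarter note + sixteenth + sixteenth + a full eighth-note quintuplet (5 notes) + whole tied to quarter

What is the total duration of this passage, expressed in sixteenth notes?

Express everything in sixteenth notes: dotted quarter note = 6; sixteenth = 1; sixteenth = 1; a full eighth-note quintuplet (5 notes) (five quintuplet eighths span one half) = 8; whole tied to quarter (whole + quarter) = 20.
Altogether 6 + 1 + 1 + 8 + 20 = 36 sixteenth notes.

36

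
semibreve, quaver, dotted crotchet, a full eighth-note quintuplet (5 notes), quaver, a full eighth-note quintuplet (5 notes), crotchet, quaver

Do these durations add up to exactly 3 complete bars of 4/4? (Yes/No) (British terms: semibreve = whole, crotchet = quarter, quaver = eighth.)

Yes

One bar of 4/4 = 8 eighth notes, so 3 bars = 24.
Convert each value to eighth notes: semibreve = 8; quaver = 1; dotted crotchet = 3; a full eighth-note quintuplet (5 notes) (five quintuplet eighths span one half) = 4; quaver = 1; a full eighth-note quintuplet (5 notes) (five quintuplet eighths span one half) = 4; crotchet = 2; quaver = 1.
Adding: 8 + 1 + 3 + 4 + 1 + 4 + 2 + 1 = 24.
24 equals 24, so the answer is Yes.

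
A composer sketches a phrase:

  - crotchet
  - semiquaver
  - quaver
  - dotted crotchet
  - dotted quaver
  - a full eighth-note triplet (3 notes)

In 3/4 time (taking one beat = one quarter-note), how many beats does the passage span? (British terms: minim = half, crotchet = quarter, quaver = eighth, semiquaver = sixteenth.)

5

One quarter-note beat = 4 sixteenth notes.
Express everything in sixteenth notes: crotchet = 4; semiquaver = 1; quaver = 2; dotted crotchet = 6; dotted quaver = 3; a full eighth-note triplet (3 notes) (three triplet eighths span one quarter) = 4.
Adding: 4 + 1 + 2 + 6 + 3 + 4 = 20.
20 ÷ 4 = 5 beats.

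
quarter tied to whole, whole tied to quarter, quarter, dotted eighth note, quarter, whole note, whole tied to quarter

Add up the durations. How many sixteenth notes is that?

87

Working in sixteenth notes: quarter tied to whole (quarter + whole) = 20; whole tied to quarter (whole + quarter) = 20; quarter = 4; dotted eighth note = 3; quarter = 4; whole note = 16; whole tied to quarter (whole + quarter) = 20.
Total: 20 + 20 + 4 + 3 + 4 + 16 + 20 = 87 sixteenth notes.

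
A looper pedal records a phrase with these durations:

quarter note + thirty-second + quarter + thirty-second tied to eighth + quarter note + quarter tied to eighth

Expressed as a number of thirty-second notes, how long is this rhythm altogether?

42

Express everything in thirty-second notes: quarter note = 8; thirty-second = 1; quarter = 8; thirty-second tied to eighth (thirty-second + eighth) = 5; quarter note = 8; quarter tied to eighth (quarter + eighth) = 12.
Adding: 8 + 1 + 8 + 5 + 8 + 12 = 42 thirty-second notes.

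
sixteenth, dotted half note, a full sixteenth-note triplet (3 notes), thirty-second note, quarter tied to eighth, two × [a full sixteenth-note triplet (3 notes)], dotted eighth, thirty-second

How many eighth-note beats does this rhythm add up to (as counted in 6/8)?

14.5

One eighth-note beat = 4 thirty-second notes.
Convert each value to thirty-second notes: sixteenth = 2; dotted half note = 24; a full sixteenth-note triplet (3 notes) (three triplet sixteenths span one eighth) = 4; thirty-second note = 1; quarter tied to eighth (quarter + eighth) = 12; a full sixteenth-note triplet (3 notes) (three triplet sixteenths span one eighth) = 4; a full sixteenth-note triplet (3 notes) (three triplet sixteenths span one eighth) = 4; dotted eighth = 6; thirty-second = 1.
Adding: 2 + 24 + 4 + 1 + 12 + 4 + 4 + 6 + 1 = 58.
58 ÷ 4 = 14.5 beats.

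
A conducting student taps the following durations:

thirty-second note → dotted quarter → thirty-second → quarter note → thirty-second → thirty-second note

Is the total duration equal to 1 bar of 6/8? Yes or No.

One bar of 6/8 = 24 thirty-second notes.
Each duration in thirty-second notes: thirty-second note = 1; dotted quarter = 12; thirty-second = 1; quarter note = 8; thirty-second = 1; thirty-second note = 1.
Total: 1 + 12 + 1 + 8 + 1 + 1 = 24.
24 equals 24, so the answer is Yes.

Yes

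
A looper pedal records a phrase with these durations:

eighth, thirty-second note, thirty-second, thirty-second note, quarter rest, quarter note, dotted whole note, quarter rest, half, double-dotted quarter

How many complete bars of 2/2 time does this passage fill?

3

One bar of 2/2 = 32 thirty-second notes.
Working in thirty-second notes: eighth = 4; thirty-second note = 1; thirty-second = 1; thirty-second note = 1; quarter rest = 8; quarter note = 8; dotted whole note = 48; quarter rest = 8; half = 16; double-dotted quarter = 14.
Adding: 4 + 1 + 1 + 1 + 8 + 8 + 48 + 8 + 16 + 14 = 109.
109 ÷ 32 = 3 complete bars with 13 left over.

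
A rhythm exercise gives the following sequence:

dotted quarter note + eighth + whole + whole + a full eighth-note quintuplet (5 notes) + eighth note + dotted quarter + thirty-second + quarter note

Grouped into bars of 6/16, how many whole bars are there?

10

One bar of 6/16 = 12 thirty-second notes.
Each duration in thirty-second notes: dotted quarter note = 12; eighth = 4; whole = 32; whole = 32; a full eighth-note quintuplet (5 notes) (five quintuplet eighths span one half) = 16; eighth note = 4; dotted quarter = 12; thirty-second = 1; quarter note = 8.
Sum: 12 + 4 + 32 + 32 + 16 + 4 + 12 + 1 + 8 = 121.
121 ÷ 12 = 10 complete bars with 1 left over.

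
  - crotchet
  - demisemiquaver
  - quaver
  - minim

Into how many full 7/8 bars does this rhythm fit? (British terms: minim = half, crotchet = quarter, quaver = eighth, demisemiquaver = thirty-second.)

1

One bar of 7/8 = 28 thirty-second notes.
Express everything in thirty-second notes: crotchet = 8; demisemiquaver = 1; quaver = 4; minim = 16.
Total: 8 + 1 + 4 + 16 = 29.
29 ÷ 28 = 1 complete bar with 1 left over.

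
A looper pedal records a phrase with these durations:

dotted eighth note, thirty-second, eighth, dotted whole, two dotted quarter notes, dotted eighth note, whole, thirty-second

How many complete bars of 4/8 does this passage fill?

One bar of 4/8 = 16 thirty-second notes.
Working in thirty-second notes: dotted eighth note = 6; thirty-second = 1; eighth = 4; dotted whole = 48; dotted quarter note = 12; dotted quarter note = 12; dotted eighth note = 6; whole = 32; thirty-second = 1.
Adding: 6 + 1 + 4 + 48 + 12 + 12 + 6 + 32 + 1 = 122.
122 ÷ 16 = 7 complete bars with 10 left over.

7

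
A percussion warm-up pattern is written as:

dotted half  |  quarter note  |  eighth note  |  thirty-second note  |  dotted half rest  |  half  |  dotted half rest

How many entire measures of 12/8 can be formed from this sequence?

2

One bar of 12/8 = 48 thirty-second notes.
Each duration in thirty-second notes: dotted half = 24; quarter note = 8; eighth note = 4; thirty-second note = 1; dotted half rest = 24; half = 16; dotted half rest = 24.
Altogether 24 + 8 + 4 + 1 + 24 + 16 + 24 = 101.
101 ÷ 48 = 2 complete bars with 5 left over.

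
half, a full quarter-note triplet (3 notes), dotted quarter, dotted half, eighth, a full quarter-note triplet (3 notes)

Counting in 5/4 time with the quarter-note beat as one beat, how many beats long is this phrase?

11

One quarter-note beat = 2 eighth notes.
Express everything in eighth notes: half = 4; a full quarter-note triplet (3 notes) (three triplet quarters span one half) = 4; dotted quarter = 3; dotted half = 6; eighth = 1; a full quarter-note triplet (3 notes) (three triplet quarters span one half) = 4.
Altogether 4 + 4 + 3 + 6 + 1 + 4 = 22.
22 ÷ 2 = 11 beats.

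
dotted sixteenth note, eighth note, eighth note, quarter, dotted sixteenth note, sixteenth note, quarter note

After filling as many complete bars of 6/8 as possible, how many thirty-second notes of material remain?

One bar of 6/8 = 24 thirty-second notes.
Convert each value to thirty-second notes: dotted sixteenth note = 3; eighth note = 4; eighth note = 4; quarter = 8; dotted sixteenth note = 3; sixteenth note = 2; quarter note = 8.
Adding: 3 + 4 + 4 + 8 + 3 + 2 + 8 = 32.
32 ÷ 24 = 1 complete bar with 8 thirty-second notes remaining.

8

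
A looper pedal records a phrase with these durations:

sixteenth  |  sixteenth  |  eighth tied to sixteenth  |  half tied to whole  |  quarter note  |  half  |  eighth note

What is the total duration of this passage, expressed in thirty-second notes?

In thirty-second notes: sixteenth = 2; sixteenth = 2; eighth tied to sixteenth (eighth + sixteenth) = 6; half tied to whole (half + whole) = 48; quarter note = 8; half = 16; eighth note = 4.
Altogether 2 + 2 + 6 + 48 + 8 + 16 + 4 = 86 thirty-second notes.

86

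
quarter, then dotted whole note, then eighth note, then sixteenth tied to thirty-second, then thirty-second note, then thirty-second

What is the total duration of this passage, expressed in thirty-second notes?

65

In thirty-second notes: quarter = 8; dotted whole note = 48; eighth note = 4; sixteenth tied to thirty-second (sixteenth + thirty-second) = 3; thirty-second note = 1; thirty-second = 1.
Sum: 8 + 48 + 4 + 3 + 1 + 1 = 65 thirty-second notes.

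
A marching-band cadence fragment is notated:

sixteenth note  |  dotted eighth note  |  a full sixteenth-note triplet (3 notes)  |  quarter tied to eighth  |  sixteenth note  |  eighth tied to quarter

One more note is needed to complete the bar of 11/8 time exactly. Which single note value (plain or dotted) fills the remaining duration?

The bar of 11/8 = 22 sixteenth notes.
Each duration in sixteenth notes: sixteenth note = 1; dotted eighth note = 3; a full sixteenth-note triplet (3 notes) (three triplet sixteenths span one eighth) = 2; quarter tied to eighth (quarter + eighth) = 6; sixteenth note = 1; eighth tied to quarter (eighth + quarter) = 6.
Adding: 1 + 3 + 2 + 6 + 1 + 6 = 19.
Remaining: 22 − 19 = 3 sixteenth notes, which is a dotted eighth note.

dotted eighth note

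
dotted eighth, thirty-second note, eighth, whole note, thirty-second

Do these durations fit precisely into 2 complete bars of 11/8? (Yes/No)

One bar of 11/8 = 44 thirty-second notes, so 2 bars = 88.
In thirty-second notes: dotted eighth = 6; thirty-second note = 1; eighth = 4; whole note = 32; thirty-second = 1.
Altogether 6 + 1 + 4 + 32 + 1 = 44.
44 falls short of 88, so the answer is No.

No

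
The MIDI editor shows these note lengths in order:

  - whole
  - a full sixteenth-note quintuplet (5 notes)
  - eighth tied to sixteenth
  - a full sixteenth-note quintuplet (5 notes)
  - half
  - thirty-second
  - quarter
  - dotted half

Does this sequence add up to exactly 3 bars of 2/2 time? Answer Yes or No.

No

One bar of 2/2 = 32 thirty-second notes, so 3 bars = 96.
Each duration in thirty-second notes: whole = 32; a full sixteenth-note quintuplet (5 notes) (five quintuplet sixteenths span one quarter) = 8; eighth tied to sixteenth (eighth + sixteenth) = 6; a full sixteenth-note quintuplet (5 notes) (five quintuplet sixteenths span one quarter) = 8; half = 16; thirty-second = 1; quarter = 8; dotted half = 24.
Altogether 32 + 8 + 6 + 8 + 16 + 1 + 8 + 24 = 103.
103 exceeds 96, so the answer is No.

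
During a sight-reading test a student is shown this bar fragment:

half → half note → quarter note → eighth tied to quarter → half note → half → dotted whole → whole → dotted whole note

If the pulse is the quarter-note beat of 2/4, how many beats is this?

26.5

One quarter-note beat = 2 eighth notes.
In eighth notes: half = 4; half note = 4; quarter note = 2; eighth tied to quarter (eighth + quarter) = 3; half note = 4; half = 4; dotted whole = 12; whole = 8; dotted whole note = 12.
Adding: 4 + 4 + 2 + 3 + 4 + 4 + 12 + 8 + 12 = 53.
53 ÷ 2 = 26.5 beats.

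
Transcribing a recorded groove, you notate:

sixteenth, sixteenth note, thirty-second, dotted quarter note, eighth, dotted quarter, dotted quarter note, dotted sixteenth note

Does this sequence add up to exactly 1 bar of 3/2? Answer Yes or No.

One bar of 3/2 = 48 thirty-second notes.
Each duration in thirty-second notes: sixteenth = 2; sixteenth note = 2; thirty-second = 1; dotted quarter note = 12; eighth = 4; dotted quarter = 12; dotted quarter note = 12; dotted sixteenth note = 3.
Adding: 2 + 2 + 1 + 12 + 4 + 12 + 12 + 3 = 48.
48 equals 48, so the answer is Yes.

Yes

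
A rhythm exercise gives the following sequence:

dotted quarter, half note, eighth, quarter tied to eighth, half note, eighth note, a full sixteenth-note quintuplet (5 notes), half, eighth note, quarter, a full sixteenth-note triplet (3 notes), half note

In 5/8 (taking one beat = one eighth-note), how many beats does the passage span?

One eighth-note beat = 2 sixteenth notes.
Working in sixteenth notes: dotted quarter = 6; half note = 8; eighth = 2; quarter tied to eighth (quarter + eighth) = 6; half note = 8; eighth note = 2; a full sixteenth-note quintuplet (5 notes) (five quintuplet sixteenths span one quarter) = 4; half = 8; eighth note = 2; quarter = 4; a full sixteenth-note triplet (3 notes) (three triplet sixteenths span one eighth) = 2; half note = 8.
Sum: 6 + 8 + 2 + 6 + 8 + 2 + 4 + 8 + 2 + 4 + 2 + 8 = 60.
60 ÷ 2 = 30 beats.

30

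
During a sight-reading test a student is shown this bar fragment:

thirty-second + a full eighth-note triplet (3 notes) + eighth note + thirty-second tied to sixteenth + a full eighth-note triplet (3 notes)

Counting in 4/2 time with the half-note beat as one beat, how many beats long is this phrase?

1.5

One half-note beat = 16 thirty-second notes.
Each duration in thirty-second notes: thirty-second = 1; a full eighth-note triplet (3 notes) (three triplet eighths span one quarter) = 8; eighth note = 4; thirty-second tied to sixteenth (thirty-second + sixteenth) = 3; a full eighth-note triplet (3 notes) (three triplet eighths span one quarter) = 8.
Altogether 1 + 8 + 4 + 3 + 8 = 24.
24 ÷ 16 = 1.5 beats.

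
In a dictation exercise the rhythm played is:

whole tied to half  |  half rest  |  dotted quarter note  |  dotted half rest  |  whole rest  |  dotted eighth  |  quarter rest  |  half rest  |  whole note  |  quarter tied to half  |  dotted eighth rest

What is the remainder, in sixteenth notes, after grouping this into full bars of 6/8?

4

One bar of 6/8 = 12 sixteenth notes.
Convert each value to sixteenth notes: whole tied to half (whole + half) = 24; half rest = 8; dotted quarter note = 6; dotted half rest = 12; whole rest = 16; dotted eighth = 3; quarter rest = 4; half rest = 8; whole note = 16; quarter tied to half (quarter + half) = 12; dotted eighth rest = 3.
Adding: 24 + 8 + 6 + 12 + 16 + 3 + 4 + 8 + 16 + 12 + 3 = 112.
112 ÷ 12 = 9 complete bars with 4 sixteenth notes remaining.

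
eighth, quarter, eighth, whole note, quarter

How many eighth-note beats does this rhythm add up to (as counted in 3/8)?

14

One eighth-note beat = 2 sixteenth notes.
Express everything in sixteenth notes: eighth = 2; quarter = 4; eighth = 2; whole note = 16; quarter = 4.
Altogether 2 + 4 + 2 + 16 + 4 = 28.
28 ÷ 2 = 14 beats.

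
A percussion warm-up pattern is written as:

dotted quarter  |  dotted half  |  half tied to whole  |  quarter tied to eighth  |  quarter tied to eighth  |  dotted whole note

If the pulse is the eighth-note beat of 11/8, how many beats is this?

39

One eighth-note beat = 2 sixteenth notes.
In sixteenth notes: dotted quarter = 6; dotted half = 12; half tied to whole (half + whole) = 24; quarter tied to eighth (quarter + eighth) = 6; quarter tied to eighth (quarter + eighth) = 6; dotted whole note = 24.
Total: 6 + 12 + 24 + 6 + 6 + 24 = 78.
78 ÷ 2 = 39 beats.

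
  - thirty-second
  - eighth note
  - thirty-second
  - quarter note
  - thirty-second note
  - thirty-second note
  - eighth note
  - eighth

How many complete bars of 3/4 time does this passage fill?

One bar of 3/4 = 24 thirty-second notes.
Working in thirty-second notes: thirty-second = 1; eighth note = 4; thirty-second = 1; quarter note = 8; thirty-second note = 1; thirty-second note = 1; eighth note = 4; eighth = 4.
Adding: 1 + 4 + 1 + 8 + 1 + 1 + 4 + 4 = 24.
24 ÷ 24 = 1 complete bar with 0 left over.

1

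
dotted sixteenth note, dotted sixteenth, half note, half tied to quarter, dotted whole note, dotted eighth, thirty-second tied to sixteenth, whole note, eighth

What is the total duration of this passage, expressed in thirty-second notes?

Express everything in thirty-second notes: dotted sixteenth note = 3; dotted sixteenth = 3; half note = 16; half tied to quarter (half + quarter) = 24; dotted whole note = 48; dotted eighth = 6; thirty-second tied to sixteenth (thirty-second + sixteenth) = 3; whole note = 32; eighth = 4.
Total: 3 + 3 + 16 + 24 + 48 + 6 + 3 + 32 + 4 = 139 thirty-second notes.

139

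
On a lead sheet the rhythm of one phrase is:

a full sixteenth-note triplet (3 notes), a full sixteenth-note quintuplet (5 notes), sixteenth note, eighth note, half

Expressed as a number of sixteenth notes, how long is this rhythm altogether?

Convert each value to sixteenth notes: a full sixteenth-note triplet (3 notes) (three triplet sixteenths span one eighth) = 2; a full sixteenth-note quintuplet (5 notes) (five quintuplet sixteenths span one quarter) = 4; sixteenth note = 1; eighth note = 2; half = 8.
Altogether 2 + 4 + 1 + 2 + 8 = 17 sixteenth notes.

17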